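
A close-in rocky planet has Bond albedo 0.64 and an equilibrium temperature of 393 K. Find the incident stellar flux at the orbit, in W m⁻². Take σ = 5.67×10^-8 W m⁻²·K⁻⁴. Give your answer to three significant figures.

15000 W m⁻²

Invert the energy balance for S: S = 4σT⁴/(1−α).
The emitted flux is σT⁴ = 1353 W m⁻².
S = 4·1353/0.36 = 15030 W m⁻².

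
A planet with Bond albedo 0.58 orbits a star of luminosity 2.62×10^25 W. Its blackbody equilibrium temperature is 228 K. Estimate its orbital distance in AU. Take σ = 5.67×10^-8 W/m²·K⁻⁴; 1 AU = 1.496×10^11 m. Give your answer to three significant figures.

Energy balance gives S = 4σT⁴/(1−α) = 1459 W/m².
Then d = [L/(4πS)]^(1/2) = 3.780×10^10 m, i.e. 0.2527 AU.

0.253 AU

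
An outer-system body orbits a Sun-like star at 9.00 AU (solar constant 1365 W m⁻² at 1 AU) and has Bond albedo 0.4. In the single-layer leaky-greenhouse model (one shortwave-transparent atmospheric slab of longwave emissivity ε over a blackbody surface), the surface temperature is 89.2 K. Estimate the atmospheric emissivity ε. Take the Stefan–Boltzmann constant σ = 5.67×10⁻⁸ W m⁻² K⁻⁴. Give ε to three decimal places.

Irradiance scales as 1/d², so S = 1365 W m⁻² × (1/9.00)² = 16.85 W m⁻².
First, T_e = [16.85·(1−0.4)/(4σ)]^(1/4) = 81.71 K.
Inverting T_s⁴ = 2T_e⁴/(2−ε): (T_e/T_s)⁴ = 0.7042, so ε = 2(1 − 0.7042) = 0.5916.

0.592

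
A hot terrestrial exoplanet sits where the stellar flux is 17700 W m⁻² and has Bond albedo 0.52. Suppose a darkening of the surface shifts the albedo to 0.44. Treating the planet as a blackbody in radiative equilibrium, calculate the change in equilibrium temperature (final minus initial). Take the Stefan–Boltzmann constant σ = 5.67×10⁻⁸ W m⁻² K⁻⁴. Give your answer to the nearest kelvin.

17 K

With α = 0.52, T₁ = 439.9 K.
Final:   T₂ = [S(1−0.44)/(4σ)]^(1/4) = 457.2 K.
Change: 457.2 − 439.9 = 17.29 K.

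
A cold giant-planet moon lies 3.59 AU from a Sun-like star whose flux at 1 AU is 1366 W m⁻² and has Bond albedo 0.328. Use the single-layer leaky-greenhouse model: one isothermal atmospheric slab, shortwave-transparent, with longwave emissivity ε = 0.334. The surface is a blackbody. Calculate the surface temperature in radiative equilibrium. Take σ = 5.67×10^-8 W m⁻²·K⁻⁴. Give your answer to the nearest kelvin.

139 K

By the inverse-square law, S = 1366/3.59² = 106.0 W m⁻².
Effective emission temperature (TOA balance): σT_e⁴ = S(1−α)/4 = 17.81 W m⁻² → T_e = 133.1 K.
For a single slab of emissivity ε, T_s⁴ = 2T_e⁴/(2−ε); thus T_s = 133.1·(1.2)^(1/4) = 139.3 K.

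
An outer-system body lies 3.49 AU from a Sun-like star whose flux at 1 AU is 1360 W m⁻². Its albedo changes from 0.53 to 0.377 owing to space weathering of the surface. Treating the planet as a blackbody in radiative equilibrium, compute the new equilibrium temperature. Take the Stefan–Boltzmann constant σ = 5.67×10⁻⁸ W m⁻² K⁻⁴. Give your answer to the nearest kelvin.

By the inverse-square law, S = 1360/3.49² = 111.7 W m⁻².
New equilibrium: T₂ = [(1−0.377)·111.7/(4σ)]^(1/4) = 132.3 K.

132 kelvin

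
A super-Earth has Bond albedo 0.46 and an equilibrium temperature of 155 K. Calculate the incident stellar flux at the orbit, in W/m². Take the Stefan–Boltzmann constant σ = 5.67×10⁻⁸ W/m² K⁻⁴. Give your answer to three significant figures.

Invert the energy balance for S: S = 4σT⁴/(1−α).
The emitted flux is σT⁴ = 32.73 W/m².
S = 4·32.73/0.54 = 242.4 W/m².

242 W/m²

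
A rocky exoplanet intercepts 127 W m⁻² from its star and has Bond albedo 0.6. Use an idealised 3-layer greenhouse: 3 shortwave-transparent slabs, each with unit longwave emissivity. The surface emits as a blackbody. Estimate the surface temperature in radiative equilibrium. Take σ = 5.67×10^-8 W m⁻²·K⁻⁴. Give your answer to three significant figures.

OLR = S(1−α)/4 = 12.70 W m⁻²; the top layer radiates at T_e = 122.3 K.
With N = 3 opaque layers, T_s = (N+1)^(1/4)·T_e = 4^(1/4)·122.3 = 173.0 K.

173 K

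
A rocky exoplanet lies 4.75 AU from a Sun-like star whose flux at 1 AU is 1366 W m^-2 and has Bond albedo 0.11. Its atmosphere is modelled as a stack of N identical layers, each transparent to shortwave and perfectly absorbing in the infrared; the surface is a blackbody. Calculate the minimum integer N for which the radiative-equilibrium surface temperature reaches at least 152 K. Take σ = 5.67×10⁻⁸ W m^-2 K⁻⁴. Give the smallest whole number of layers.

2

By the inverse-square law, S = 1366/4.75² = 60.54 W m^-2.
OLR = S(1−α)/4 = 13.47 W m^-2; the top layer radiates at T_e = 124.2 K.
T_s = (N+1)^(1/4)·T_e ≥ 152 K requires N+1 ≥ (T_s/T_e)⁴ = (152/124.2)⁴ = 2.247.
Rounding up, N = 2.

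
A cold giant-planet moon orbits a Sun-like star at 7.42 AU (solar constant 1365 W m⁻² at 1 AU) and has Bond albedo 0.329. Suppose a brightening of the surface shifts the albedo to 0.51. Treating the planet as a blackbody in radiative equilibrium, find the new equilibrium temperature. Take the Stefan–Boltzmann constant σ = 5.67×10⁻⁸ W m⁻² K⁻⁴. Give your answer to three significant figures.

85.5 kelvin

Flux at the orbit: S = 1365/(7.42)² = 24.79 W m⁻².
With the new albedo, S(1−α₂)/4 = 3.037 W m⁻², so T₂ = 85.55 K.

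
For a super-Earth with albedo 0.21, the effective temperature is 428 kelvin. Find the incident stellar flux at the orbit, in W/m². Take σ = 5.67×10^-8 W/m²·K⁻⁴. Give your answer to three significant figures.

9630 W/m²

Invert the energy balance for S: S = 4σT⁴/(1−α).
σT⁴ = 5.67×10⁻⁸·(428)⁴ = 1903 W/m².
So S = 4×1903/(1−0.21) = 9634 W/m².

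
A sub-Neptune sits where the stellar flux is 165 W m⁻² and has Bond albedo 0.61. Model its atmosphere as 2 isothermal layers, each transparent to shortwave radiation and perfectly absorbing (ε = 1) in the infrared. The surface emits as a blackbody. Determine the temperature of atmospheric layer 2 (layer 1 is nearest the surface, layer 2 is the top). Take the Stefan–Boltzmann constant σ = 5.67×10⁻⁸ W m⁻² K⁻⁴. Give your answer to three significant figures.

130 K

Top-of-atmosphere balance: σT_e⁴ = S(1−α)/4 = 16.09 W m⁻² → T_e = 129.8 K.
The net upward flux σT_e⁴ is constant between every pair of levels, so T_k⁴ = (N+1−k)T_e⁴.
With k = 2: T_2 = (2+1−2)^¼·129.8 K = 129.8 K.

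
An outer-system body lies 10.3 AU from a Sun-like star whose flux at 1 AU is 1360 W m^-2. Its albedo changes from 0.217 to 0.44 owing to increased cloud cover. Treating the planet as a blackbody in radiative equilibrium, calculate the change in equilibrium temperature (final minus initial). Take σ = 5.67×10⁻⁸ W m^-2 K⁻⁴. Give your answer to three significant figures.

-6.56 kelvin

Flux at the orbit: S = 1360/(10.3)² = 12.82 W m^-2.
With α = 0.217, T₁ = 81.56 K.
Final:   T₂ = [S(1−0.44)/(4σ)]^(1/4) = 75.01 K.
ΔT = T₂ − T₁ = -6.556 K.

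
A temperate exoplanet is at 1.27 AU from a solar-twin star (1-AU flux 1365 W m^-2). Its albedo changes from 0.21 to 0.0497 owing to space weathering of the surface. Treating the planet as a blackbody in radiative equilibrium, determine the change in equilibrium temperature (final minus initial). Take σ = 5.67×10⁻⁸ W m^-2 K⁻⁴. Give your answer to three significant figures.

By the inverse-square law, S = 1365/1.27² = 846.3 W m^-2.
Initial: T₁ = [S(1−0.21)/(4σ)]^(1/4) = 233.0 K.
Final:   T₂ = [S(1−0.0497)/(4σ)]^(1/4) = 244.0 K.
ΔT = T₂ − T₁ = 11.01 K.

11.0 K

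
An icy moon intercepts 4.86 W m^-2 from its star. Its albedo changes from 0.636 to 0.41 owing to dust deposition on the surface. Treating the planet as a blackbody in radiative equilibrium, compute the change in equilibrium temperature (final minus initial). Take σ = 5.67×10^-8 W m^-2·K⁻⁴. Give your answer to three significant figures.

Initial: T₁ = [S(1−0.636)/(4σ)]^(1/4) = 52.85 K.
With α = 0.41, T₂ = 59.63 K.
Change: 59.63 − 52.85 = 6.782 K.

6.78 K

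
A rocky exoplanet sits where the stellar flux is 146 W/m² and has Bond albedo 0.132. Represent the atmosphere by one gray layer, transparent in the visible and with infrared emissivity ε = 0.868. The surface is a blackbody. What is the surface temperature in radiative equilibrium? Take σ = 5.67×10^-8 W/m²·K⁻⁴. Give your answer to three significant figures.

At the top of the atmosphere, σT_e⁴ = S(1−α)/4 = 31.68 W/m², giving T_e = 153.7 K.
For a single slab of emissivity ε, T_s⁴ = 2T_e⁴/(2−ε); thus T_s = 153.7·(1.767)^(1/4) = 177.3 K.

177 kelvin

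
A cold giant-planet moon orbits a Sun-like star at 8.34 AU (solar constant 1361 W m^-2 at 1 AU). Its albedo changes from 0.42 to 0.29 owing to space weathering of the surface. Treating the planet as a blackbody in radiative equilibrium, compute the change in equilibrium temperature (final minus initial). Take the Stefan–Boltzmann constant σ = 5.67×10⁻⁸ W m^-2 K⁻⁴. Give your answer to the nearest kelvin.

4 kelvin

By the inverse-square law, S = 1361/8.34² = 19.57 W m^-2.
Initial: T₁ = [S(1−0.42)/(4σ)]^(1/4) = 84.11 K.
With α = 0.29, T₂ = 88.47 K.
ΔT = T₂ − T₁ = 4.362 K.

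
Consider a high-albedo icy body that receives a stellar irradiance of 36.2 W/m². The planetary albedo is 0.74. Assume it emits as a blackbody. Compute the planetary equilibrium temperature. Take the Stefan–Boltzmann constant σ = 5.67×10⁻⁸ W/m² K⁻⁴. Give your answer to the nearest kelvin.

80 kelvin

The planet absorbs (1−α)S over its disc πR² and re-emits over 4πR², so the mean absorbed flux is (1−0.74)·36.20/4 = 2.353 W/m².
Balancing against σT⁴: T = (2.353/5.67×10⁻⁸)^(1/4) = 80.26 K.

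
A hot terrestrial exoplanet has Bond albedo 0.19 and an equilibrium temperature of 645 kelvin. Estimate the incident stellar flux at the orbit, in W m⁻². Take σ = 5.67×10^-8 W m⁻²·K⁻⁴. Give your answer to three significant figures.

48500 W m⁻²

From S(1−α)/4 = σT⁴: S = 4σT⁴/(1−α).
σT⁴ = 5.67×10⁻⁸·(645)⁴ = 9813 W m⁻².
So S = 4×9813/(1−0.19) = 48460 W m⁻².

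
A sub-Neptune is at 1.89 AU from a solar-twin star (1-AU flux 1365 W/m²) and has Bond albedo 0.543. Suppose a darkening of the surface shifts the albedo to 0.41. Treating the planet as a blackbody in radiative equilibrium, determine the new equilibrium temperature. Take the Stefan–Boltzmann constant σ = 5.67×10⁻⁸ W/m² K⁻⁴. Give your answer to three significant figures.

178 K

Irradiance scales as 1/d², so S = 1365 W/m² × (1/1.89)² = 382.1 W/m².
New equilibrium: T₂ = [(1−0.41)·382.1/(4σ)]^(1/4) = 177.6 K.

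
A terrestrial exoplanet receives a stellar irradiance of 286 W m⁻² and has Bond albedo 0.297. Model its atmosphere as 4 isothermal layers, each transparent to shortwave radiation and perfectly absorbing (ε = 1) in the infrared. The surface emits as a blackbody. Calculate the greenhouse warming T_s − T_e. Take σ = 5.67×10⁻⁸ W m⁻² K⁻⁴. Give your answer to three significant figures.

OLR = S(1−α)/4 = 50.26 W m⁻²; the top layer radiates at T_e = 172.6 K.
Surface: T_s = (5)^¼·T_e = 258.0 K.
Warming: T_s − T_e = 85.47 K.

85.5 K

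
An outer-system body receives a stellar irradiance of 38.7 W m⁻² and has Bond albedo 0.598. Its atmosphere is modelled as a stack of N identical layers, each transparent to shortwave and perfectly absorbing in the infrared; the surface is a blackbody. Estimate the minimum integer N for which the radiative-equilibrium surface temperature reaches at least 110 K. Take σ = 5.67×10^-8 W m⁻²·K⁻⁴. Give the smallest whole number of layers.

The effective emission temperature is T_e = [S(1−α)/(4σ)]^¼ = 91.01 K.
Need (N+1)T_e⁴ ≥ T_s⁴, i.e. N+1 ≥ (110/91.01)⁴ = 2.134.
The minimum whole number is N = 2.

2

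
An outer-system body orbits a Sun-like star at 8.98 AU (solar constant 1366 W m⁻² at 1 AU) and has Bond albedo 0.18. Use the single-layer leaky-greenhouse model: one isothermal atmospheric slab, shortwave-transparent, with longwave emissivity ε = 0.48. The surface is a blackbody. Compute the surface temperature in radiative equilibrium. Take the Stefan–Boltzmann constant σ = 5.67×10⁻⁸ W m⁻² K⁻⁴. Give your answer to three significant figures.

94.7 kelvin

Irradiance scales as 1/d², so S = 1366 W m⁻² × (1/8.98)² = 16.94 W m⁻².
Effective emission temperature (TOA balance): σT_e⁴ = S(1−α)/4 = 3.473 W m⁻² → T_e = 88.46 K.
Surface balance with a leaky layer gives σT_s⁴ = σT_e⁴·2/(2−ε), so T_s = T_e·[2/(2−0.48)]^(1/4) = 94.75 K.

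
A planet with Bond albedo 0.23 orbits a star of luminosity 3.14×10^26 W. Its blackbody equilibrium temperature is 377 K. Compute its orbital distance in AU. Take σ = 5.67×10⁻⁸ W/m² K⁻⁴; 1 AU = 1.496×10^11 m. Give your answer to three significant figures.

0.433 AU

Energy balance gives S = 4σT⁴/(1−α) = 5950 W/m².
S = L/(4πd²) → d = √(L/4πS) = √(3.14×10^26/(4π·5950)) = 6.480×10^10 m = 0.4332 AU.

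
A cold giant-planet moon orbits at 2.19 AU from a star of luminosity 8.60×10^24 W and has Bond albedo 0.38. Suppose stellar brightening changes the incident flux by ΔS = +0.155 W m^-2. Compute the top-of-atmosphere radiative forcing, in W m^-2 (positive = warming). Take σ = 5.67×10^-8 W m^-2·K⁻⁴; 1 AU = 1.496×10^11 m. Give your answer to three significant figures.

Orbital distance: d = 2.19 AU = 3.276×10^11 m.
Flux at the orbit: S = L/(4πd²) = 8.60×10^24/(4π·(3.28×10^11)²) = 6.376 W m^-2.
TOA radiative forcing: ΔF = (1−α)ΔS/4 = 0.62·(+0.155)/4 = 0.02403 W m^-2.

0.0240 W m^-2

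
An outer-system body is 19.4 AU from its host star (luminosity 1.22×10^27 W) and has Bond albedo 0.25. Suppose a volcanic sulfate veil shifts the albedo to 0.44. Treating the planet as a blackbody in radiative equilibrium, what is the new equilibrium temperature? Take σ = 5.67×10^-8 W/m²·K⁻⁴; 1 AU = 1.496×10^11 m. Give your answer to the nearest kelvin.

d = 19.4 × 1.496×10^11 m = 2.902×10^12 m.
S = L/(4πd²) = 11.53 W/m².
With the new albedo, S(1−α₂)/4 = 1.614 W/m², so T₂ = 73.04 K.

73 kelvin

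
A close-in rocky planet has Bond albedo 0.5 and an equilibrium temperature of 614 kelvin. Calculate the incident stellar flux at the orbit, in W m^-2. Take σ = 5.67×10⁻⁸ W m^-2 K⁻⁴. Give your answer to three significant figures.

From S(1−α)/4 = σT⁴: S = 4σT⁴/(1−α).
The emitted flux is σT⁴ = 8059 W m^-2.
S = 4·8059/0.5 = 64470 W m^-2.

64500 W m^-2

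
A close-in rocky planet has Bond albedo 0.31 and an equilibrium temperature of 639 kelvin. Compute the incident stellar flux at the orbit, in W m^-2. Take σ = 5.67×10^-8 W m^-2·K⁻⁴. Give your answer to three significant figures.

54800 W m^-2

From S(1−α)/4 = σT⁴: S = 4σT⁴/(1−α).
σT⁴ = 5.67×10⁻⁸·(639)⁴ = 9453 W m^-2.
S = 4·9453/0.69 = 54800 W m^-2.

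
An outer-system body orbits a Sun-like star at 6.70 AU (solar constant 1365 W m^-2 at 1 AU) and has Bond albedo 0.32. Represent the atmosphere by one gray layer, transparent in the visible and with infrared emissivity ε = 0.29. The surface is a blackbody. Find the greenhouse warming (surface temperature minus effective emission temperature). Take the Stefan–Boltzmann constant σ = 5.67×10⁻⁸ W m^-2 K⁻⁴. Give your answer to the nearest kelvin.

4 kelvin

Flux at the orbit: S = 1365/(6.70)² = 30.41 W m^-2.
Effective emission temperature (TOA balance): σT_e⁴ = S(1−α)/4 = 5.169 W m^-2 → T_e = 97.72 K.
For a single slab of emissivity ε, T_s⁴ = 2T_e⁴/(2−ε); thus T_s = 97.72·(1.17)^(1/4) = 101.6 K.
Greenhouse warming: T_s − T_e = 3.903 K.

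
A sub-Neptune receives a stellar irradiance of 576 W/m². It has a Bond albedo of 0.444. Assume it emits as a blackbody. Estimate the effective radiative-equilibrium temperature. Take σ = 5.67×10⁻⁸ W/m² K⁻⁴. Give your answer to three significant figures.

194 K

The planet absorbs (1−α)S over its disc πR² and re-emits over 4πR², so the mean absorbed flux is (1−0.444)·576.0/4 = 80.06 W/m².
Set σT⁴ = 80.06 → T = (80.06/σ)^(1/4) = 193.8 K.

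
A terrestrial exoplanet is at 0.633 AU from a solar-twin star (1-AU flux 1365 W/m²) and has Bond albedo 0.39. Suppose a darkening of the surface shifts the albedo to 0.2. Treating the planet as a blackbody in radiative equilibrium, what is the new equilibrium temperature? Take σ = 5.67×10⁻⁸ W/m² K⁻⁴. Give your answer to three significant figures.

331 kelvin

Irradiance scales as 1/d², so S = 1365 W/m² × (1/0.633)² = 3407 W/m².
T₂ = [S(1−α₂)/(4σ)]^(1/4) = [3407·0.8/(4σ)]^(1/4) = 331.1 K.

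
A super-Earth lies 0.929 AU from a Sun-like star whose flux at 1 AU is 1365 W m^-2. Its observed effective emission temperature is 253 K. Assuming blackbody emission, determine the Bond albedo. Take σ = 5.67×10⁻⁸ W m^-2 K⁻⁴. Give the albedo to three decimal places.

0.412

Irradiance scales as 1/d², so S = 1365 W m^-2 × (1/0.929)² = 1582 W m^-2.
Energy balance: S(1−α)/4 = σT⁴, so 1−α = 4σT⁴/S.
4σT⁴ = 4·5.67×10⁻⁸·(253)⁴ = 929.2 W m^-2.
1−α = 929.2/1582 = 0.5875, so α = 0.4125.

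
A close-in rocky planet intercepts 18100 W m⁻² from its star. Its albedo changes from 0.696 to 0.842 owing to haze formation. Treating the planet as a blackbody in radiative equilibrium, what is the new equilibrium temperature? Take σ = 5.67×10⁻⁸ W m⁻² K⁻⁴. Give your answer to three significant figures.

335 K

New equilibrium: T₂ = [(1−0.842)·18100/(4σ)]^(1/4) = 335.1 K.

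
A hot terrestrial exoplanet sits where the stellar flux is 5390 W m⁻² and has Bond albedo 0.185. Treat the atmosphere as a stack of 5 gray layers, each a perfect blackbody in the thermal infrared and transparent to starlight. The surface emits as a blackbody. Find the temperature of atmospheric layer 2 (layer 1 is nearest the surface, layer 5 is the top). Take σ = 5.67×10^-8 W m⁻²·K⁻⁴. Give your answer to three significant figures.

OLR = S(1−α)/4 = 1098 W m⁻²; the top layer radiates at T_e = 373.1 K.
The net upward flux σT_e⁴ is constant between every pair of levels, so T_k⁴ = (N+1−k)T_e⁴.
T_2 = (4)^(1/4)·373.1 = 527.6 K.

528 K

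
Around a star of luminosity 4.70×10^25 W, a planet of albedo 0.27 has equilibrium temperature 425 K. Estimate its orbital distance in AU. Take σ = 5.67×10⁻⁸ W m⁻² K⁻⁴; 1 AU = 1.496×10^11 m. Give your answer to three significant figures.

0.128 AU

Energy balance gives S = 4σT⁴/(1−α) = 10140 W m⁻².
Then d = [L/(4πS)]^(1/2) = 1.921×10^10 m, i.e. 0.1284 AU.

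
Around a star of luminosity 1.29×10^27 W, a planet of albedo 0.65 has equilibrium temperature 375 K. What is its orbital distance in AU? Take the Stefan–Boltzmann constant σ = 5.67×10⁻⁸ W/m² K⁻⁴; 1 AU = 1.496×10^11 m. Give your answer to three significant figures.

Energy balance gives S = 4σT⁴/(1−α) = 12810 W/m².
S = L/(4πd²) → d = √(L/4πS) = √(1.29×10^27/(4π·12810)) = 8.950×10^10 m = 0.5983 AU.

0.598 AU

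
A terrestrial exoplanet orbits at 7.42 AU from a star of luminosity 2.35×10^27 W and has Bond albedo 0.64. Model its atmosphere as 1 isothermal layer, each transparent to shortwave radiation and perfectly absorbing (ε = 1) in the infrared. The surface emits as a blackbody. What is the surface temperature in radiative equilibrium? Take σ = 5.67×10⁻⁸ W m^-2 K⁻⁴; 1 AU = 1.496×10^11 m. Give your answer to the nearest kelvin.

d = 7.42 × 1.496×10^11 m = 1.110×10^12 m.
Spreading L over a sphere of radius d: S = 2.35×10^27/(4π·1.11×10^12²) = 151.8 W m^-2.
The effective emission temperature is T_e = [S(1−α)/(4σ)]^¼ = 124.6 K.
Layer-by-layer balance gives σT_s⁴ = (N+1)σT_e⁴, so T_s = 2^¼·124.6 = 148.2 K.

148 K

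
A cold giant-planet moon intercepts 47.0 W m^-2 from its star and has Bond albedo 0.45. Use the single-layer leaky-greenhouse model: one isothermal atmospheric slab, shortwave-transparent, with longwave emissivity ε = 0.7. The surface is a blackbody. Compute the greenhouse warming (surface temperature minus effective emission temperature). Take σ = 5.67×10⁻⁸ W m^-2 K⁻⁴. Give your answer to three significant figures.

11.7 K

At the top of the atmosphere, σT_e⁴ = S(1−α)/4 = 6.463 W m^-2, giving T_e = 103.3 K.
Surface balance with a leaky layer gives σT_s⁴ = σT_e⁴·2/(2−ε), so T_s = T_e·[2/(2−0.7)]^(1/4) = 115.1 K.
Greenhouse warming: T_s − T_e = 11.75 K.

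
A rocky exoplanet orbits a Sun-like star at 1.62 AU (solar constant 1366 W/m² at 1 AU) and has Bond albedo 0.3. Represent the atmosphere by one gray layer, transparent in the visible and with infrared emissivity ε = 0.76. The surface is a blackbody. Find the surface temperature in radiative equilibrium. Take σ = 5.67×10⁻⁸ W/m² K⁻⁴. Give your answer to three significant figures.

Irradiance scales as 1/d², so S = 1366 W/m² × (1/1.62)² = 520.5 W/m².
Effective emission temperature (TOA balance): σT_e⁴ = S(1−α)/4 = 91.09 W/m² → T_e = 200.2 K.
The surface balance (absorbed SW + ε·downward IR = σT_s⁴) with T_a⁴ = T_s⁴/2 reduces to T_s = T_e·[2/(2−ε)]^¼ = 225.6 K.

226 K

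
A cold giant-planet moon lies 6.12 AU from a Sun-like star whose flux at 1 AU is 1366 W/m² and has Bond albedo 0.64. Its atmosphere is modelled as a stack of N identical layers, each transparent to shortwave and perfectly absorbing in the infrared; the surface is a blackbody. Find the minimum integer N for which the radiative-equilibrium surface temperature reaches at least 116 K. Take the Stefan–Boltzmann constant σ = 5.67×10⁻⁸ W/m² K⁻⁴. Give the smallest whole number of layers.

Irradiance scales as 1/d², so S = 1366 W/m² × (1/6.12)² = 36.47 W/m².
The effective emission temperature is T_e = [S(1−α)/(4σ)]^¼ = 87.23 K.
Since T_s⁴ = (N+1)T_e⁴, we need N ≥ (T_s/T_e)⁴ − 1 = 2.128.
The minimum whole number is N = 3.

3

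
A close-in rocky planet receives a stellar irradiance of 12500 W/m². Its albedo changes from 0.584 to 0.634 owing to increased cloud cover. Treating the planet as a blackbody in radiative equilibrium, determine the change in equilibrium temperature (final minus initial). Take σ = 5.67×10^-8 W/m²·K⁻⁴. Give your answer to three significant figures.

Before: T₁ = [12500·0.416/(4σ)]^(1/4) = 389.1 K.
Final:   T₂ = [S(1−0.634)/(4σ)]^(1/4) = 376.9 K.
ΔT = T₂ − T₁ = -12.26 K.

-12.3 K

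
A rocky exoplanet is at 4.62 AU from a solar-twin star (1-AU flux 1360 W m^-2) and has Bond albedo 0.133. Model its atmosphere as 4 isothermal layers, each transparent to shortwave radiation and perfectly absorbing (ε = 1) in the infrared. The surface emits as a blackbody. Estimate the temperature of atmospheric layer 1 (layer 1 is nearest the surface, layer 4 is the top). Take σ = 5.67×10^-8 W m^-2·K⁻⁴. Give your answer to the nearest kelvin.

Flux at the orbit: S = 1360/(4.62)² = 63.72 W m^-2.
Top-of-atmosphere balance: σT_e⁴ = S(1−α)/4 = 13.81 W m^-2 → T_e = 124.9 K.
Each opaque layer satisfies 2T_j⁴ = T_{j−1}⁴ + T_{j+1}⁴, giving T_k⁴ = (N+1−k)T_e⁴.
T_1 = (4)^(1/4)·124.9 = 176.7 K.

177 kelvin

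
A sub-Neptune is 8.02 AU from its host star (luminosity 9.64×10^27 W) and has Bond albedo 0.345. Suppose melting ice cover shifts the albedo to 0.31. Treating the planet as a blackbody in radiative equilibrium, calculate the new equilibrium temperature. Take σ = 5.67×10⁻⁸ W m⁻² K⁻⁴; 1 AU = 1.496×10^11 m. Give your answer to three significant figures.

201 K

Orbital distance: d = 8.02 AU = 1.200×10^12 m.
Flux at the orbit: S = L/(4πd²) = 9.64×10^27/(4π·(1.20×10^12)²) = 532.9 W m⁻².
With the new albedo, S(1−α₂)/4 = 91.93 W m⁻², so T₂ = 200.7 K.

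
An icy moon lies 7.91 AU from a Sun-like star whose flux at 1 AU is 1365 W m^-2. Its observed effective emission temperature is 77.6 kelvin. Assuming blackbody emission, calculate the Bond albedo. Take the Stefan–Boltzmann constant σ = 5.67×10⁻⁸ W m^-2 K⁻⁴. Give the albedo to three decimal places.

0.623

Irradiance scales as 1/d², so S = 1365 W m^-2 × (1/7.91)² = 21.82 W m^-2.
Energy balance: S(1−α)/4 = σT⁴, so 1−α = 4σT⁴/S.
σT⁴ = 2.056 W m^-2, so 4σT⁴ = 8.224 W m^-2.
1−α = 8.224/21.82 = 0.3770, so α = 0.6230.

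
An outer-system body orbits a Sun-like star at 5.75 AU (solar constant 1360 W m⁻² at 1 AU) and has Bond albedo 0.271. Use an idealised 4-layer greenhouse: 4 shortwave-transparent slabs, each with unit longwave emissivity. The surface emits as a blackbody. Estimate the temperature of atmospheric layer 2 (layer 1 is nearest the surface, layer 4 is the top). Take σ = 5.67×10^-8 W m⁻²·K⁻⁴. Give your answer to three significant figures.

141 kelvin

By the inverse-square law, S = 1360/5.75² = 41.13 W m⁻².
Top-of-atmosphere balance: σT_e⁴ = S(1−α)/4 = 7.497 W m⁻² → T_e = 107.2 K.
The net upward flux σT_e⁴ is constant between every pair of levels, so T_k⁴ = (N+1−k)T_e⁴.
With k = 2: T_2 = (4+1−2)^¼·107.2 K = 141.1 K.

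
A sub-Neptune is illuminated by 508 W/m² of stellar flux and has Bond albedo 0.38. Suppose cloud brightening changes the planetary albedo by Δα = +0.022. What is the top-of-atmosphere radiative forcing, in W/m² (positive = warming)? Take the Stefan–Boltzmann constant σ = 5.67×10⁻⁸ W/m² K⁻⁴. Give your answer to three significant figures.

-2.79 W/m²

ΔF = −(S/4)Δα = −(508.0/4)×(+0.022) = -2.794 W/m².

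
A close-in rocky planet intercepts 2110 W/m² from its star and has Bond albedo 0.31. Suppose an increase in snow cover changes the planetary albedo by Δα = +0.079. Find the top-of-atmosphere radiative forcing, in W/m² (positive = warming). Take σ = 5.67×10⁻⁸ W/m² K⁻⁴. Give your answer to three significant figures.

-41.7 W/m²

The change in absorbed flux is Δ[S(1−α)/4] = −SΔα/4 = -41.67 W/m².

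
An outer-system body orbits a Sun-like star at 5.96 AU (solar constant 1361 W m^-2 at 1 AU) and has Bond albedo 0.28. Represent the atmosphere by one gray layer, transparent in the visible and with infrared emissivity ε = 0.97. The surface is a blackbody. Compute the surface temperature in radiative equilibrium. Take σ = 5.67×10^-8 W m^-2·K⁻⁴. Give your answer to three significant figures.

Irradiance scales as 1/d², so S = 1361 W m^-2 × (1/5.96)² = 38.31 W m^-2.
At the top of the atmosphere, σT_e⁴ = S(1−α)/4 = 6.897 W m^-2, giving T_e = 105.0 K.
The surface balance (absorbed SW + ε·downward IR = σT_s⁴) with T_a⁴ = T_s⁴/2 reduces to T_s = T_e·[2/(2−ε)]^¼ = 124.0 K.

124 K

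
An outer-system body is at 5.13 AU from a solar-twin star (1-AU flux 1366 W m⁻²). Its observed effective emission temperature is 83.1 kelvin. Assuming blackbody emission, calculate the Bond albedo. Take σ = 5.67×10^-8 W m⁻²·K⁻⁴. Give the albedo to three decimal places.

By the inverse-square law, S = 1366/5.13² = 51.91 W m⁻².
Rearranging the radiative balance, α = 1 − 4σT⁴/S.
4σT⁴ = 4·5.67×10⁻⁸·(83.1)⁴ = 10.82 W m⁻².
1−α = 10.82/51.91 = 0.2084, so α = 0.7916.

0.792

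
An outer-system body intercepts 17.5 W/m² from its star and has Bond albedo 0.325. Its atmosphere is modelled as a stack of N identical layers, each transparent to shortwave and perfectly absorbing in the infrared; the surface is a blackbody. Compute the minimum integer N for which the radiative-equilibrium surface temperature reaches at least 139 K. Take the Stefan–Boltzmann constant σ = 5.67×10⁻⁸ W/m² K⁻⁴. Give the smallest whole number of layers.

Top-of-atmosphere balance: σT_e⁴ = S(1−α)/4 = 2.953 W/m² → T_e = 84.95 K.
Since T_s⁴ = (N+1)T_e⁴, we need N ≥ (T_s/T_e)⁴ − 1 = 6.167.
So N ≥ 6.167; the smallest integer is N = 7.

7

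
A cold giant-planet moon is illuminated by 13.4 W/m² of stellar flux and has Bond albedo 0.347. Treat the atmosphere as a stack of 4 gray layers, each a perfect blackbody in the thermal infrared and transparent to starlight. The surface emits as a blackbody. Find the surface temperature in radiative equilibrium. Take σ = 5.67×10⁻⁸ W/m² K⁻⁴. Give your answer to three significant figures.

118 kelvin

The effective emission temperature is T_e = [S(1−α)/(4σ)]^¼ = 78.81 K.
With N = 4 opaque layers, T_s = (N+1)^(1/4)·T_e = 5^(1/4)·78.81 = 117.9 K.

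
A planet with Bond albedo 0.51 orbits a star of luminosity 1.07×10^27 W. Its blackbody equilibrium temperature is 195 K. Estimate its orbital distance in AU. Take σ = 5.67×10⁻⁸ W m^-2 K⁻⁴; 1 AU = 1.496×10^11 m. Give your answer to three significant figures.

Required flux: S = 4σT⁴/(1−α) = 669.2 W m^-2.
S = L/(4πd²) → d = √(L/4πS) = √(1.07×10^27/(4π·669.2)) = 3.567×10^11 m = 2.384 AU.

2.38 AU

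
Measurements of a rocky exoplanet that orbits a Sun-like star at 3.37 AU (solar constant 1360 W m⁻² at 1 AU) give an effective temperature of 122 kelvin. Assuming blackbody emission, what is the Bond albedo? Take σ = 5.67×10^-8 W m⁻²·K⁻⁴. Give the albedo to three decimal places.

0.580

Flux at the orbit: S = 1360/(3.37)² = 119.8 W m⁻².
Rearranging the radiative balance, α = 1 − 4σT⁴/S.
4σT⁴ = 4·5.67×10⁻⁸·(122)⁴ = 50.24 W m⁻².
1−α = 50.24/119.8 = 0.4196, so α = 0.5804.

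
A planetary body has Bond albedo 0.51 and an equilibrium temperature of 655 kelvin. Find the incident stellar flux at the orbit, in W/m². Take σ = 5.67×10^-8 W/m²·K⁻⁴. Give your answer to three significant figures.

85200 W/m²

From S(1−α)/4 = σT⁴: S = 4σT⁴/(1−α).
σT⁴ = 5.67×10⁻⁸·(655)⁴ = 10440 W/m².
S = 4·10440/0.49 = 85190 W/m².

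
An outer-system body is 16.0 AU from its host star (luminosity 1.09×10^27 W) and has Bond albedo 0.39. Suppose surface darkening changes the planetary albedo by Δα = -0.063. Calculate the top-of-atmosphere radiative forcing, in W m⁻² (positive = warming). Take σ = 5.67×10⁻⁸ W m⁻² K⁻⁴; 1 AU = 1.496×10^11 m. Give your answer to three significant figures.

0.238 W m⁻²

Orbital distance: d = 16.0 AU = 2.394×10^12 m.
Spreading L over a sphere of radius d: S = 1.09×10^27/(4π·2.39×10^12²) = 15.14 W m⁻².
ΔF = −(S/4)Δα = −(15.14/4)×(-0.063) = 0.2384 W m⁻².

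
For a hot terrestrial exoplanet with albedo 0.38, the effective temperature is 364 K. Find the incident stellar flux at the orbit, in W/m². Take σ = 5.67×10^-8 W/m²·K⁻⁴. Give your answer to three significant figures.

From S(1−α)/4 = σT⁴: S = 4σT⁴/(1−α).
The emitted flux is σT⁴ = 995.4 W/m².
So S = 4×995.4/(1−0.38) = 6422 W/m².

6420 W/m²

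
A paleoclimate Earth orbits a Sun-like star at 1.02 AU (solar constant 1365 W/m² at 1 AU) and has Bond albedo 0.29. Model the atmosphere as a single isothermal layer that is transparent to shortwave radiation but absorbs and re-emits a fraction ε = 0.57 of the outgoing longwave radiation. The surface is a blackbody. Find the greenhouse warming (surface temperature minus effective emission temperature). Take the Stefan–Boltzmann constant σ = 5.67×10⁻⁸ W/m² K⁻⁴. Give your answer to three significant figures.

22.1 K

Flux at the orbit: S = 1365/(1.02)² = 1312 W/m².
At the top of the atmosphere, σT_e⁴ = S(1−α)/4 = 232.9 W/m², giving T_e = 253.2 K.
The surface balance (absorbed SW + ε·downward IR = σT_s⁴) with T_a⁴ = T_s⁴/2 reduces to T_s = T_e·[2/(2−ε)]^¼ = 275.3 K.
T_s − T_e = 275.3 − 253.2 = 22.15 K.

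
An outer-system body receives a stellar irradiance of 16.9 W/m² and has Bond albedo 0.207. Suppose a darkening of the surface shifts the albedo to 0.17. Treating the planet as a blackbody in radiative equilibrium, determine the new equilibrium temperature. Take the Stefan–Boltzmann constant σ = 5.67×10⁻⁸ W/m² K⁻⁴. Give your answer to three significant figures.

88.7 K

T₂ = [S(1−α₂)/(4σ)]^(1/4) = [16.90·0.83/(4σ)]^(1/4) = 88.68 K.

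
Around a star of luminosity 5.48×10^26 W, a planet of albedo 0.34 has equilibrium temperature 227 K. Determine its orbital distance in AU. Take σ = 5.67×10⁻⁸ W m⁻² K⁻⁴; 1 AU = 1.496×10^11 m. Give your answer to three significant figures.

Required flux: S = 4σT⁴/(1−α) = 912.4 W m⁻².
Then d = [L/(4πS)]^(1/2) = 2.186×10^11 m, i.e. 1.461 AU.

1.46 AU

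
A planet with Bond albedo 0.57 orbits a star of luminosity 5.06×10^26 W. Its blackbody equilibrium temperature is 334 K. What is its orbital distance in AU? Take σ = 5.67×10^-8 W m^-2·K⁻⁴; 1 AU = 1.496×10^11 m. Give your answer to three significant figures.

Required flux: S = 4σT⁴/(1−α) = 6564 W m^-2.
From L = 4πd²S, d = √(5.06×10^26/(4π·6564)) = 7.832×10^10 m = 0.5236 AU.

0.524 AU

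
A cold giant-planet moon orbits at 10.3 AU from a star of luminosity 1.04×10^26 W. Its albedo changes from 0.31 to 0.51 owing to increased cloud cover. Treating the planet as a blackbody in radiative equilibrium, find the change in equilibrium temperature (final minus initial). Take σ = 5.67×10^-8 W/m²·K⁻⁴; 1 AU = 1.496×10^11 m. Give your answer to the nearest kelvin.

Orbital distance: d = 10.3 AU = 1.541×10^12 m.
Spreading L over a sphere of radius d: S = 1.04×10^26/(4π·1.54×10^12²) = 3.486 W/m².
With α = 0.31, T₁ = 57.07 K.
Final:   T₂ = [S(1−0.51)/(4σ)]^(1/4) = 52.39 K.
Change: 52.39 − 57.07 = -4.680 K.

-5 K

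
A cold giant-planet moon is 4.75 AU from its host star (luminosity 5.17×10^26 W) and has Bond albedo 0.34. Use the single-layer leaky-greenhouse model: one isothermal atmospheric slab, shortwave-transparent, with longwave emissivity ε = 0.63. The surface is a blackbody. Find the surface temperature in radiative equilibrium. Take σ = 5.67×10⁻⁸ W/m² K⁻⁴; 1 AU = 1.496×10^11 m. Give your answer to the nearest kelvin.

136 kelvin

d = 4.75 × 1.496×10^11 m = 7.106×10^11 m.
Spreading L over a sphere of radius d: S = 5.17×10^26/(4π·7.11×10^11²) = 81.48 W/m².
At the top of the atmosphere, σT_e⁴ = S(1−α)/4 = 13.44 W/m², giving T_e = 124.1 K.
The surface balance (absorbed SW + ε·downward IR = σT_s⁴) with T_a⁴ = T_s⁴/2 reduces to T_s = T_e·[2/(2−ε)]^¼ = 136.4 K.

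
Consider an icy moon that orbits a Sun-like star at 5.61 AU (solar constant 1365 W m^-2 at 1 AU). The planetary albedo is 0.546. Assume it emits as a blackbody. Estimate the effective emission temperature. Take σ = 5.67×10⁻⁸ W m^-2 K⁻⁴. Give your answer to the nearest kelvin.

By the inverse-square law, S = 1365/5.61² = 43.37 W m^-2.
Averaging over the sphere, the absorbed flux is S(1−α)/4 = 4.923 W m^-2.
In equilibrium σT⁴ equals this, so T = 96.53 K.

97 K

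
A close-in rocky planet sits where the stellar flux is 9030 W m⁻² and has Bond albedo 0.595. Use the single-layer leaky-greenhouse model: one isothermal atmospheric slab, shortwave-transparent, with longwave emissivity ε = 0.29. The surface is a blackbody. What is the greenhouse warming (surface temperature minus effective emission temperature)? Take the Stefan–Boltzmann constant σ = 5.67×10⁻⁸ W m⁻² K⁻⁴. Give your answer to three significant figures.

The planet radiates to space at T_e = [S(1−α)/(4σ)]^(1/4) = 356.3 K.
Surface balance with a leaky layer gives σT_s⁴ = σT_e⁴·2/(2−ε), so T_s = T_e·[2/(2−0.29)]^(1/4) = 370.6 K.
Greenhouse warming: T_s − T_e = 14.23 K.

14.2 K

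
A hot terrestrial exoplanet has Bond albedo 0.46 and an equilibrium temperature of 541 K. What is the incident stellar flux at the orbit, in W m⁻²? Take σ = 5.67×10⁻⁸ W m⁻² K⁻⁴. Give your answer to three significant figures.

36000 W m⁻²

From S(1−α)/4 = σT⁴: S = 4σT⁴/(1−α).
σT⁴ = 5.67×10⁻⁸·(541)⁴ = 4857 W m⁻².
So S = 4×4857/(1−0.46) = 35980 W m⁻².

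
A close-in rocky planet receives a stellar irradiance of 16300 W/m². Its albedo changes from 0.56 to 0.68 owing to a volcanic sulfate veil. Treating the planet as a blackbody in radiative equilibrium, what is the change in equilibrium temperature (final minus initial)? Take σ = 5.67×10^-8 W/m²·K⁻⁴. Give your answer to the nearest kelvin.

With α = 0.56, T₁ = 421.7 K.
After:  T₂ = [16300·0.32/(4σ)]^(1/4) = 389.4 K.
Change: 389.4 − 421.7 = -32.27 K.

-32 K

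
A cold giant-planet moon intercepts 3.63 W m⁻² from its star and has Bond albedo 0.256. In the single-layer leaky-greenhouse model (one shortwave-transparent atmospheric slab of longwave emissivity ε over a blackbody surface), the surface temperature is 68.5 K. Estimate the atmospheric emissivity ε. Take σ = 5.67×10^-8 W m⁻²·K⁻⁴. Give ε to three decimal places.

0.918

TOA balance gives T_e = 58.74 K.
T_s⁴ = T_e⁴·2/(2−ε) → ε = 2 − 2(T_e/T_s)⁴ = 2 − 2·(58.74/68.5)⁴ = 0.9183.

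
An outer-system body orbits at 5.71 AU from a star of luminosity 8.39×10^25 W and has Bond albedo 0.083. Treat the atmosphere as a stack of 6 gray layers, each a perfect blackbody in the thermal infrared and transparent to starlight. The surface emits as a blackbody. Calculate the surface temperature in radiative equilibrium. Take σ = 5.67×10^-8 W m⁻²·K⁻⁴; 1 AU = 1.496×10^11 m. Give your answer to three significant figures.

127 kelvin

d = 5.71 × 1.496×10^11 m = 8.542×10^11 m.
Flux at the orbit: S = L/(4πd²) = 8.39×10^25/(4π·(8.54×10^11)²) = 9.150 W m⁻².
Top-of-atmosphere balance: σT_e⁴ = S(1−α)/4 = 2.098 W m⁻² → T_e = 77.99 K.
With N = 6 opaque layers, T_s = (N+1)^(1/4)·T_e = 7^(1/4)·77.99 = 126.9 K.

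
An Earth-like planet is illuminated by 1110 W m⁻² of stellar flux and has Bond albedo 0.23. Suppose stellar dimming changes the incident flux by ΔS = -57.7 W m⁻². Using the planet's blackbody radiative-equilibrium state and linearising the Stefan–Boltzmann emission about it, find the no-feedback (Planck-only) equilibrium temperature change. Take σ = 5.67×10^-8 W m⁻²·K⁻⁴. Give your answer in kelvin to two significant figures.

-3.2 K

Unperturbed T_e = [1110·(1−0.23)/(4σ)]^¼ = 247.8 K.
Only a fraction (1−α) is absorbed and it's spread over 4πR², so ΔF = (1−α)ΔS/4 = -11.11 W m⁻².
Planck response: λ_P = 4σT_e³ = 4·5.67×10⁻⁸·(247.8)³ = 3.450 W m⁻²/K.
Hence the no-feedback warming is ΔF/(4σT_e³) = -3.22 K.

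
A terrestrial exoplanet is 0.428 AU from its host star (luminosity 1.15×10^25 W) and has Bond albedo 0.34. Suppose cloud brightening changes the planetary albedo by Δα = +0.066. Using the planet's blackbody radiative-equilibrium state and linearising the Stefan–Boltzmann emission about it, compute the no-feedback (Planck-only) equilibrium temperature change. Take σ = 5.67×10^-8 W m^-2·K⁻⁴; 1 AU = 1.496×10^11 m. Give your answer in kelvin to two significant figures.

-4.0 kelvin

d = 0.428 × 1.496×10^11 m = 6.403×10^10 m.
Flux at the orbit: S = L/(4πd²) = 1.15×10^25/(4π·(6.40×10^10)²) = 223.2 W m^-2.
Unperturbed T_e = [223.2·(1−0.34)/(4σ)]^¼ = 159.6 K.
TOA radiative forcing: ΔF = −S·Δα/4 = −223.2·(+0.066)/4 = -3.683 W m^-2.
The Planck feedback parameter is 4σT_e³ = 0.9228 W m^-2/K.
So ΔT₀ = -3.683/0.9228 = -3.99 K.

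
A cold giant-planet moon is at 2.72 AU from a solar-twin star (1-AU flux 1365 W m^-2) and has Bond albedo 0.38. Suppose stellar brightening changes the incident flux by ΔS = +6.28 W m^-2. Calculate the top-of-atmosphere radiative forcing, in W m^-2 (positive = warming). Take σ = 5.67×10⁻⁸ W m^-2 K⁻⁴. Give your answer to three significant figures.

Irradiance scales as 1/d², so S = 1365 W m^-2 × (1/2.72)² = 184.5 W m^-2.
Only a fraction (1−α) is absorbed and it's spread over 4πR², so ΔF = (1−α)ΔS/4 = 0.9734 W m^-2.

0.973 W m^-2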